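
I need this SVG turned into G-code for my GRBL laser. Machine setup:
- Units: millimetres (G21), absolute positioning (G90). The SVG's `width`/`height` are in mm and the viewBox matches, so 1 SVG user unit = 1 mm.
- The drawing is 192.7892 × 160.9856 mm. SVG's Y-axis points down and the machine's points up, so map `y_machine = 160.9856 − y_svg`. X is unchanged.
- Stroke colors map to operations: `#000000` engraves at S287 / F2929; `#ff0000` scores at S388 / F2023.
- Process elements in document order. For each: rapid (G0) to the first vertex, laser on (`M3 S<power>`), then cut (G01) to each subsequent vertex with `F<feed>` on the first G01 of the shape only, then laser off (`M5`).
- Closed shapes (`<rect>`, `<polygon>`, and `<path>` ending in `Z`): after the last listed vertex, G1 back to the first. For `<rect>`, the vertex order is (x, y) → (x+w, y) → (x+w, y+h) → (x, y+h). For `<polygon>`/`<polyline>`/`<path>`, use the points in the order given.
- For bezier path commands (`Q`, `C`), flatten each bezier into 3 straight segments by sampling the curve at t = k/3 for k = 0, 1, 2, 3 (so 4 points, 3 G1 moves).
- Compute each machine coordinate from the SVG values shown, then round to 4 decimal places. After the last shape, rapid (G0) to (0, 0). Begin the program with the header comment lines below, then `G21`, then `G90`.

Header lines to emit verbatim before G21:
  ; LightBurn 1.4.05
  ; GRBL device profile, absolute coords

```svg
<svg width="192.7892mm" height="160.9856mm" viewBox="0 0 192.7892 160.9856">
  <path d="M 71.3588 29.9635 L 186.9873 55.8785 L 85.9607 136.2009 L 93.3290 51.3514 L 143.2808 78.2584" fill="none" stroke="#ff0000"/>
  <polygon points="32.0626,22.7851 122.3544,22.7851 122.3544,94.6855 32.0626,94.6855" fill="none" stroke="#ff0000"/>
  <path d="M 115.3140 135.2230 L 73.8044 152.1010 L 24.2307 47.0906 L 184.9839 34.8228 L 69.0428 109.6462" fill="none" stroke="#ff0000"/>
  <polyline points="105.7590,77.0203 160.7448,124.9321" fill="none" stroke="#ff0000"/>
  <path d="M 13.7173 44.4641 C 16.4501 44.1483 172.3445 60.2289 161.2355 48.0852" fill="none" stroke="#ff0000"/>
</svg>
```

; LightBurn 1.4.05
; GRBL device profile, absolute coords
G21
G90
G0 X71.3588 Y131.0221
M3 S388
G01 X186.9873 Y105.1071 F2023
G01 X85.9607 Y24.7847
G01 X93.3290 Y109.6342
G01 X143.2808 Y82.7272
M5
G0 X32.0626 Y138.2005
M3 S388
G01 X122.3544 Y138.2005 F2023
G01 X122.3544 Y66.3001
G01 X32.0626 Y66.3001
G01 X32.0626 Y138.2005
M5
G0 X115.3140 Y25.7626
M3 S388
G01 X73.8044 Y8.8846 F2023
G01 X24.2307 Y113.8950
G01 X184.9839 Y126.1628
G01 X69.0428 Y51.3394
M5
G0 X105.7590 Y83.9653
M3 S388
G01 X160.7448 Y36.0535 F2023
M5
G0 X13.7173 Y116.5215
M3 S388
G01 X55.6460 Y113.0245 F2023
G01 X128.5347 Y108.5122
G01 X161.2355 Y112.9004
M5
G0 X0.0000 Y0.0000

viewBox `0 0 192.7892 160.9856` with mm width/height → 1 unit = 1 mm. Flip: y_m = 160.9856 − y_svg.

**Shape 1** — `<path>` open polyline, stroke `#ff0000` → score (S388, F2023). Machine vertices: (71.3588,131.0221) → (186.9873,105.1071) → (85.9607,24.7847) → (93.3290,109.6342) → (143.2808,82.7272). Open path.

**Shape 2** — `<polygon>` rectangle, stroke `#ff0000` → score (S388, F2023). Machine vertices: (32.0626,138.2005) → (122.3544,138.2005) → (122.3544,66.3001) → (32.0626,66.3001) → (32.0626,138.2005). Closed: final G1 returns to the first vertex.

**Shape 3** — `<path>` open polyline, stroke `#ff0000` → score (S388, F2023). Machine vertices: (115.3140,25.7626) → (73.8044,8.8846) → (24.2307,113.8950) → (184.9839,126.1628) → (69.0428,51.3394). Open path.

**Shape 4** — `<polyline>` line segment, stroke `#ff0000` → score (S388, F2023). Machine vertices: (105.7590,83.9653) → (160.7448,36.0535). Open path.

**Shape 5** — `<path>` cubic bezier, stroke `#ff0000` → score (S388, F2023). Control points (SVG): P0=(13.7173,44.4641), P1=(16.4501,44.1483), P2=(172.3445,60.2289), P3=(161.2355,48.0852); sampled at t=k/3. Machine vertices: (13.7173,116.5215) → (55.6460,113.0245) → (128.5347,108.5122) → (161.2355,112.9004). Open path.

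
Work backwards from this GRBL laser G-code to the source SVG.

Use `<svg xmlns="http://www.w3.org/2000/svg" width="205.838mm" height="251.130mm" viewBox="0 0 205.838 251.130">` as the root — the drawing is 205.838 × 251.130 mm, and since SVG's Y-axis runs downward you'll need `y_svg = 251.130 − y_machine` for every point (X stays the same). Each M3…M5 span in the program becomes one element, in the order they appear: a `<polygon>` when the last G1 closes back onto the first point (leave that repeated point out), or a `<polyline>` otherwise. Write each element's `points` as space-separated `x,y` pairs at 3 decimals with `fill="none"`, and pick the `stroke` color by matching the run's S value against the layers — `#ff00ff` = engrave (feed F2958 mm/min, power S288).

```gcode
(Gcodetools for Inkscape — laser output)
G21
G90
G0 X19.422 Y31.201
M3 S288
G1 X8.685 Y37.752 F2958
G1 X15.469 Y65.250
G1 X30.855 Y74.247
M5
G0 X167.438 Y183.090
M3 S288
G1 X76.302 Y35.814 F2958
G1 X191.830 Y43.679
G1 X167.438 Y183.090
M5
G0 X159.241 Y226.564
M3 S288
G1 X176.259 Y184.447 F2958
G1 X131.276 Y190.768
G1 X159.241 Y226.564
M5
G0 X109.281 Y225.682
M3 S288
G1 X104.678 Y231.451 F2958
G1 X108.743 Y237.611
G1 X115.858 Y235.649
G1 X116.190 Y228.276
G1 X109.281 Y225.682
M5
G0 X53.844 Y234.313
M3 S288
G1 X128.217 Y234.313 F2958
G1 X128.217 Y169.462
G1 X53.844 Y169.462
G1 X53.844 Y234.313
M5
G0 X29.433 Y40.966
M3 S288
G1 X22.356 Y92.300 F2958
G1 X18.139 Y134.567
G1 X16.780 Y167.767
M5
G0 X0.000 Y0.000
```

y_svg = 251.130 − y_m. Every run uses S288, so all elements get stroke `#ff00ff` (engrave).

[1] open run; points: 19.422,219.929 8.685,213.378 15.469,185.880 30.855,176.883

[2] closed run; points: 167.438,68.040 76.302,215.316 191.830,207.451

[3] closed run; points: 159.241,24.566 176.259,66.683 131.276,60.362

[4] closed run; points: 109.281,25.448 104.678,19.679 108.743,13.519 115.858,15.481 116.190,22.854

[5] closed run; points: 53.844,16.817 128.217,16.817 128.217,81.668 53.844,81.668

[6] open run; points: 29.433,210.164 22.356,158.830 18.139,116.563 16.780,83.363

<svg xmlns="http://www.w3.org/2000/svg" width="205.838mm" height="251.130mm" viewBox="0 0 205.838 251.130">
  <polyline points="19.422,219.929 8.685,213.378 15.469,185.880 30.855,176.883" fill="none" stroke="#ff00ff"/>
  <polygon points="167.438,68.040 76.302,215.316 191.830,207.451" fill="none" stroke="#ff00ff"/>
  <polygon points="159.241,24.566 176.259,66.683 131.276,60.362" fill="none" stroke="#ff00ff"/>
  <polygon points="109.281,25.448 104.678,19.679 108.743,13.519 115.858,15.481 116.190,22.854" fill="none" stroke="#ff00ff"/>
  <polygon points="53.844,16.817 128.217,16.817 128.217,81.668 53.844,81.668" fill="none" stroke="#ff00ff"/>
  <polyline points="29.433,210.164 22.356,158.830 18.139,116.563 16.780,83.363" fill="none" stroke="#ff00ff"/>
</svg>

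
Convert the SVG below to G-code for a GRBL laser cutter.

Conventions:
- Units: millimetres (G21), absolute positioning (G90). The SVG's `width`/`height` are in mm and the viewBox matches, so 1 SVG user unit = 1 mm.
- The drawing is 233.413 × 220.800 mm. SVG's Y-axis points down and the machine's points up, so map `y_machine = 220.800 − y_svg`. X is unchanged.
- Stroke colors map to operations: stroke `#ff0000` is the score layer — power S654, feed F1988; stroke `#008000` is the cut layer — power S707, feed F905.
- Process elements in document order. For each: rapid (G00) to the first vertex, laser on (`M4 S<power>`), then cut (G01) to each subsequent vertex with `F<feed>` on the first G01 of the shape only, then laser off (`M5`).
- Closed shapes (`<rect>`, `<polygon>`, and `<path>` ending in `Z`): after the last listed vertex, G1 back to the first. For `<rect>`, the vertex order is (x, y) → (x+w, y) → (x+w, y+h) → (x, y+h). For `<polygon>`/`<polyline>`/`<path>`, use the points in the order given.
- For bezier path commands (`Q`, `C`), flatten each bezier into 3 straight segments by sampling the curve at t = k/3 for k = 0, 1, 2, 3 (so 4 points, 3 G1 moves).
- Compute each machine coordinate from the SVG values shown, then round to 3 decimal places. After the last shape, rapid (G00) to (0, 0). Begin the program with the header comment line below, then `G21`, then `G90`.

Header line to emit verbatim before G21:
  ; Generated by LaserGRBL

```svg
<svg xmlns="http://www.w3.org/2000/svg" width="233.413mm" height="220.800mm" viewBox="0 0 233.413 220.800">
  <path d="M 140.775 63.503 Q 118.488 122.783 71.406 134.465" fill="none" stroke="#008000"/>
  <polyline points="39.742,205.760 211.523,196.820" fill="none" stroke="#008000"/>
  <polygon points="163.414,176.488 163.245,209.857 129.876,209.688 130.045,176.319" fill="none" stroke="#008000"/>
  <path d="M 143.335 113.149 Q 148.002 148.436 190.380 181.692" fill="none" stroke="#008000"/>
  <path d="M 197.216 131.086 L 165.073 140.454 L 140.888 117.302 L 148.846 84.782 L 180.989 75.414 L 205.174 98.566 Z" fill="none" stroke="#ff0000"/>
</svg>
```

; Generated by LaserGRBL
G21
G90
G00 X140.775 Y157.297
M4 S707
G01 X123.162 Y123.066 F905
G01 X100.039 Y99.412
G01 X71.406 Y86.335
M5
G00 X39.742 Y15.040
M4 S707
G01 X211.523 Y23.980 F905
M5
G00 X163.414 Y44.312
M4 S707
G01 X163.245 Y10.943 F905
G01 X129.876 Y11.112
G01 X130.045 Y44.481
G01 X163.414 Y44.312
M5
G00 X143.335 Y107.651
M4 S707
G01 X150.636 Y84.352 F905
G01 X166.318 Y61.504
G01 X190.380 Y39.108
M5
G00 X197.216 Y89.714
M4 S654
G01 X165.073 Y80.346 F1988
G01 X140.888 Y103.498
G01 X148.846 Y136.018
G01 X180.989 Y145.386
G01 X205.174 Y122.234
G01 X197.216 Y89.714
M5
G00 X0.000 Y0.000

1 u = 1 mm; y_m = 220.800 − y.

[1] `<path>` quadratic bezier, #008000→cut S707 F905: (140.775,157.297) → (123.162,123.066) → (100.039,99.412) → (71.406,86.335)

[2] `<polyline>` line segment, #008000→cut S707 F905: (39.742,15.040) → (211.523,23.980)

[3] `<polygon>` regular polygon, #008000→cut S707 F905: (163.414,44.312) → (163.245,10.943) → (129.876,11.112) → (130.045,44.481) → (163.414,44.312) (closed)

[4] `<path>` quadratic bezier, #008000→cut S707 F905: (143.335,107.651) → (150.636,84.352) → (166.318,61.504) → (190.380,39.108)

[5] `<path>` regular polygon, #ff0000→score S654 F1988: (197.216,89.714) → (165.073,80.346) → (140.888,103.498) → (148.846,136.018) → (180.989,145.386) → (205.174,122.234) → (197.216,89.714) (closed)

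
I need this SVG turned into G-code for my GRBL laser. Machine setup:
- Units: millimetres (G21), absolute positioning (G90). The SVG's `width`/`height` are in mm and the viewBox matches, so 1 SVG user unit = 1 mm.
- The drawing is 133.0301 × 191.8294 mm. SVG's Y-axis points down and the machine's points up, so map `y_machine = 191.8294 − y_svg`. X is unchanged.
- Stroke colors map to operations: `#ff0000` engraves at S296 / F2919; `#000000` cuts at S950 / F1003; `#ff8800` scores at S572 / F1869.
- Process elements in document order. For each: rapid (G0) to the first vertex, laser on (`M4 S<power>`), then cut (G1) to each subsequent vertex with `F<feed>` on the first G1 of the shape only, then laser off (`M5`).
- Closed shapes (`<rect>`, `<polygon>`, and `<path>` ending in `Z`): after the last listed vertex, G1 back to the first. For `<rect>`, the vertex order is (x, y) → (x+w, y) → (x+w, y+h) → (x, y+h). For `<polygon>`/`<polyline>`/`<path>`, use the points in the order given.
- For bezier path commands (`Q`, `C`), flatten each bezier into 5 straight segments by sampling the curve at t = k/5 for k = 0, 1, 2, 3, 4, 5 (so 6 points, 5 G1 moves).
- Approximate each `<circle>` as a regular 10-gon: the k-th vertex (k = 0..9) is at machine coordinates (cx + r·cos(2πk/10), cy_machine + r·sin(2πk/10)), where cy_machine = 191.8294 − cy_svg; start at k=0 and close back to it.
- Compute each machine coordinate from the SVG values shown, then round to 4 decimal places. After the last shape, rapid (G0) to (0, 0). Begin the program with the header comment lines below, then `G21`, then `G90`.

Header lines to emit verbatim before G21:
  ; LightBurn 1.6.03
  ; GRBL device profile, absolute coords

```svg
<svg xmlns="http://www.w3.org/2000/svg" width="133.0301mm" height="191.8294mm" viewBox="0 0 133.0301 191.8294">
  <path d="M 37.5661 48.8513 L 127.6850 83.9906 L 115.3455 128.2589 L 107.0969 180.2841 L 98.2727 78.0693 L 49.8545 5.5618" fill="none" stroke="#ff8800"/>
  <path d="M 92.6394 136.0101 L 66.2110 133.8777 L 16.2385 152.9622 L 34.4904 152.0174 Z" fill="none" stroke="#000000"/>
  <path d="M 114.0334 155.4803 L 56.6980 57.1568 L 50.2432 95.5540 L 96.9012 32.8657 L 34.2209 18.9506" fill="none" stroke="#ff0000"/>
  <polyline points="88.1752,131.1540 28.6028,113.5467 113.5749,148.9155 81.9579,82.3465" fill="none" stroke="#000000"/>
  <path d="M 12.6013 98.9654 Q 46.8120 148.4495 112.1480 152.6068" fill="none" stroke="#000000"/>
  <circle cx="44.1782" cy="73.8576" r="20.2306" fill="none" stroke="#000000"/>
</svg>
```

; LightBurn 1.6.03
; GRBL device profile, absolute coords
G21
G90
G0 X37.5661 Y142.9781
M4 S572
G1 X127.6850 Y107.8388 F1869
G1 X115.3455 Y63.5705
G1 X107.0969 Y11.5453
G1 X98.2727 Y113.7601
G1 X49.8545 Y186.2676
M5
G0 X92.6394 Y55.8193
M4 S950
G1 X66.2110 Y57.9517 F1003
G1 X16.2385 Y38.8672
G1 X34.4904 Y39.8120
G1 X92.6394 Y55.8193
M5
G0 X114.0334 Y36.3491
M4 S296
G1 X56.6980 Y134.6726 F2919
G1 X50.2432 Y96.2754
G1 X96.9012 Y158.9637
G1 X34.2209 Y172.8788
M5
G0 X88.1752 Y60.6754
M4 S950
G1 X28.6028 Y78.2827 F1003
G1 X113.5749 Y42.9139
G1 X81.9579 Y109.4829
M5
G0 X12.6013 Y92.8640
M4 S950
G1 X27.5306 Y74.8834 F1003
G1 X44.9499 Y60.5290
G1 X64.8592 Y49.8007
G1 X87.2586 Y42.6986
G1 X112.1480 Y39.2226
M5
G0 X64.4088 Y117.9718
M4 S950
G1 X60.5451 Y129.8630 F1003
G1 X50.4298 Y137.2122
G1 X37.9266 Y137.2122
G1 X27.8113 Y129.8630
G1 X23.9476 Y117.9718
G1 X27.8113 Y106.0806
G1 X37.9266 Y98.7314
G1 X50.4298 Y98.7314
G1 X60.5451 Y106.0806
G1 X64.4088 Y117.9718
M5
G0 X0.0000 Y0.0000

viewBox `0 0 133.0301 191.8294` with mm width/height → 1 unit = 1 mm. Flip: y_m = 191.8294 − y_svg.

**Shape 1** — `<path>` open polyline, stroke `#ff8800` → score (S572, F1869). Machine vertices: (37.5661,142.9781) → (127.6850,107.8388) → (115.3455,63.5705) → (107.0969,11.5453) → (98.2727,113.7601) → (49.8545,186.2676). Open path.

**Shape 2** — `<path>` closed polygon, stroke `#000000` → cut (S950, F1003). Machine vertices: (92.6394,55.8193) → (66.2110,57.9517) → (16.2385,38.8672) → (34.4904,39.8120) → (92.6394,55.8193). Closed: final G1 returns to the first vertex.

**Shape 3** — `<path>` open polyline, stroke `#ff0000` → engrave (S296, F2919). Machine vertices: (114.0334,36.3491) → (56.6980,134.6726) → (50.2432,96.2754) → (96.9012,158.9637) → (34.2209,172.8788). Open path.

**Shape 4** — `<polyline>` open polyline, stroke `#000000` → cut (S950, F1003). Machine vertices: (88.1752,60.6754) → (28.6028,78.2827) → (113.5749,42.9139) → (81.9579,109.4829). Open path.

**Shape 5** — `<path>` quadratic bezier, stroke `#000000` → cut (S950, F1003). Control points (SVG): P0=(12.6013,98.9654), P1=(46.8120,148.4495), P2=(112.1480,152.6068); sampled at t=k/5. Machine vertices: (12.6013,92.8640) → (27.5306,74.8834) → (44.9499,60.5290) → (64.8592,49.8007) → (87.2586,42.6986) → (112.1480,39.2226). Open path.

**Shape 6** — `<circle>` circle, stroke `#000000` → cut (S950, F1003). Machine vertices: (64.4088,117.9718) → (60.5451,129.8630) → (50.4298,137.2122) → (37.9266,137.2122) → (27.8113,129.8630) → (23.9476,117.9718) → (27.8113,106.0806) → (37.9266,98.7314) → (50.4298,98.7314) → (60.5451,106.0806) → (64.4088,117.9718). Closed: final G1 returns to the first vertex.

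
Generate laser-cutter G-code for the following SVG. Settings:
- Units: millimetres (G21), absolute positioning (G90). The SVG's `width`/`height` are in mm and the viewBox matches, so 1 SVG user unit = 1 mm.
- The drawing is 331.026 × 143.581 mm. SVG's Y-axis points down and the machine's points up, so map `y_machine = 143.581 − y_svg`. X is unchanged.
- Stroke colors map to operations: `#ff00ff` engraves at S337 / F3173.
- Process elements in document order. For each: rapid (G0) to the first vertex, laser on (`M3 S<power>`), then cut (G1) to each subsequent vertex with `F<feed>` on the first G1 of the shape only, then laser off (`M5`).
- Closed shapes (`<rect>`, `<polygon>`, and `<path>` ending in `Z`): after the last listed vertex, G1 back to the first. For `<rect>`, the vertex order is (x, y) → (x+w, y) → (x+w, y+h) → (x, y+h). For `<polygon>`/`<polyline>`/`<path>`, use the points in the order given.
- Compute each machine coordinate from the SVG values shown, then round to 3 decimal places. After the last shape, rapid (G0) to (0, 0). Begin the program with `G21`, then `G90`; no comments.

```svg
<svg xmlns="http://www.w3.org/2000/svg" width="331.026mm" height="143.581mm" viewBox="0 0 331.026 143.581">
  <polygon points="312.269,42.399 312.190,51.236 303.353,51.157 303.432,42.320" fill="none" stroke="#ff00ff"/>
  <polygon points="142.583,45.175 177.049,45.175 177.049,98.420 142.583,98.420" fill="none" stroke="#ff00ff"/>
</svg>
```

G21
G90
G0 X312.269 Y101.182
M3 S337
G1 X312.190 Y92.345 F3173
G1 X303.353 Y92.424
G1 X303.432 Y101.261
G1 X312.269 Y101.182
M5
G0 X142.583 Y98.406
M3 S337
G1 X177.049 Y98.406 F3173
G1 X177.049 Y45.161
G1 X142.583 Y45.161
G1 X142.583 Y98.406
M5
G0 X0.000 Y0.000

viewBox `0 0 331.026 143.581` with mm width/height → 1 unit = 1 mm. Flip: y_m = 143.581 − y_svg.

**Shape 1** — `<polygon>` regular polygon, stroke `#ff00ff` → engrave (S337, F3173). Machine vertices: (312.269,101.182) → (312.190,92.345) → (303.353,92.424) → (303.432,101.261) → (312.269,101.182). Closed: final G1 returns to the first vertex.

**Shape 2** — `<polygon>` rectangle, stroke `#ff00ff` → engrave (S337, F3173). Machine vertices: (142.583,98.406) → (177.049,98.406) → (177.049,45.161) → (142.583,45.161) → (142.583,98.406). Closed: final G1 returns to the first vertex.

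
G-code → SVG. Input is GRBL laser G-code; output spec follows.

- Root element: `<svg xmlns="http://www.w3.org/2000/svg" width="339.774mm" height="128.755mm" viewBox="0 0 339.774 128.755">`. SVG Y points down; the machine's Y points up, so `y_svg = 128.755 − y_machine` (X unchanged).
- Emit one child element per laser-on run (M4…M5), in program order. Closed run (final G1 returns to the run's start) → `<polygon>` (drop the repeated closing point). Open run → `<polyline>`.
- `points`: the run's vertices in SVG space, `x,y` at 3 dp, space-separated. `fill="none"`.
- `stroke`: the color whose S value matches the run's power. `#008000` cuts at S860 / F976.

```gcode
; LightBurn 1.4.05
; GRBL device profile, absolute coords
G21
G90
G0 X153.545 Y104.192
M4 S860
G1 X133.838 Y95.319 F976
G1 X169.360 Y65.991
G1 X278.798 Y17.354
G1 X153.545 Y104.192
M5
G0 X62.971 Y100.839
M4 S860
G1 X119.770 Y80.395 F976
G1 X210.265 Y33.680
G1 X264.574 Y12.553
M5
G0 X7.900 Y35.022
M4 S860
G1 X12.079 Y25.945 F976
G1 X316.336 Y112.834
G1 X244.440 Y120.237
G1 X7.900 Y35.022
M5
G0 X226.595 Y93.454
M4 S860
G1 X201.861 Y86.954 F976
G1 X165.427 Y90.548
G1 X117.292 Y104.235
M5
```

<svg xmlns="http://www.w3.org/2000/svg" width="339.774mm" height="128.755mm" viewBox="0 0 339.774 128.755">
  <polygon points="153.545,24.563 133.838,33.436 169.360,62.764 278.798,111.401" fill="none" stroke="#008000"/>
  <polyline points="62.971,27.916 119.770,48.360 210.265,95.075 264.574,116.202" fill="none" stroke="#008000"/>
  <polygon points="7.900,93.733 12.079,102.810 316.336,15.921 244.440,8.518" fill="none" stroke="#008000"/>
  <polyline points="226.595,35.301 201.861,41.801 165.427,38.207 117.292,24.520" fill="none" stroke="#008000"/>
</svg>

Each laser-on run becomes one SVG element. Flip Y back into SVG space with y_svg = 128.755 − y_machine. Every run uses S860, so all elements get stroke `#008000` (cut).

Run 1: The run returns to its start, so emit a `<polygon>` with points (Y-flipped): 153.545,24.563 133.838,33.436 169.360,62.764 278.798,111.401.

Run 2: The run is open, so emit a `<polyline>` with points (Y-flipped): 62.971,27.916 119.770,48.360 210.265,95.075 264.574,116.202.

Run 3: The run returns to its start, so emit a `<polygon>` with points (Y-flipped): 7.900,93.733 12.079,102.810 316.336,15.921 244.440,8.518.

Run 4: The run is open, so emit a `<polyline>` with points (Y-flipped): 226.595,35.301 201.861,41.801 165.427,38.207 117.292,24.520.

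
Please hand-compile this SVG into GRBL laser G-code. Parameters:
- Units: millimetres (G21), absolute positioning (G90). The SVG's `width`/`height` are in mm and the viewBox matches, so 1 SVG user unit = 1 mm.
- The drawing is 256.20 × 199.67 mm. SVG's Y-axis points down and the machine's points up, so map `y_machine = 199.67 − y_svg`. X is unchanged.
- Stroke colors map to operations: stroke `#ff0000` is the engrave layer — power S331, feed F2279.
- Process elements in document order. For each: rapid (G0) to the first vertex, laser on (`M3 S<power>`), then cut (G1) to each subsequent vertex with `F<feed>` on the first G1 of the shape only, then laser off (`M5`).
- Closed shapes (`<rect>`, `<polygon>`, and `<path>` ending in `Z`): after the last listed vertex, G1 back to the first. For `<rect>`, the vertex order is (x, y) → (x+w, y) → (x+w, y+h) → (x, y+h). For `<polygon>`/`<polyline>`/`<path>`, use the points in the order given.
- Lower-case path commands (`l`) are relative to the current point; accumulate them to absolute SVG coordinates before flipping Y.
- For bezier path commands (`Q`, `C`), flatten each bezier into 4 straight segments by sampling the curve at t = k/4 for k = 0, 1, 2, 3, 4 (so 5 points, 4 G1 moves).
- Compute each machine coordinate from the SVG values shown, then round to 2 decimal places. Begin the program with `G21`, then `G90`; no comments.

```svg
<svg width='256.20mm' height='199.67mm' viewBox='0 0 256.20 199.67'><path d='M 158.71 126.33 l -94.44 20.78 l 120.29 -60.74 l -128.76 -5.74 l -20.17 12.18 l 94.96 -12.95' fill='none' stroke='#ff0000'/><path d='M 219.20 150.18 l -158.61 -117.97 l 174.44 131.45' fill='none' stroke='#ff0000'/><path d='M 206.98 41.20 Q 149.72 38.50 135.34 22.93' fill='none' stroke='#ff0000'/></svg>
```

Since the viewBox matches the mm dimensions, user units are millimetres directly. The only transform is the Y-flip y_m = 199.67 − y_svg.

Shape 1 is a open polyline drawn with `<path>`. Its stroke #ff0000 means engrave at S331, F2279. After flipping Y the toolpath is (158.71,73.34) → (64.27,52.56) → (184.56,113.30) → (55.80,119.04) → (35.63,106.86) → (130.59,119.81).

Shape 2 is a open polyline drawn with `<path>`. Its stroke #ff0000 means engrave at S331, F2279. After flipping Y the toolpath is (219.20,49.49) → (60.59,167.46) → (235.03,36.01).

Shape 3 is a quadratic bezier drawn with `<path>`. Its stroke #ff0000 means engrave at S331, F2279. After flipping Y the toolpath is (206.98,158.47) → (181.03,160.62) → (160.44,164.39) → (145.21,169.76) → (135.34,176.74).

G21
G90
G0 X158.71 Y73.34
M3 S331
G1 X64.27 Y52.56 F2279
G1 X184.56 Y113.30
G1 X55.80 Y119.04
G1 X35.63 Y106.86
G1 X130.59 Y119.81
M5
G0 X219.20 Y49.49
M3 S331
G1 X60.59 Y167.46 F2279
G1 X235.03 Y36.01
M5
G0 X206.98 Y158.47
M3 S331
G1 X181.03 Y160.62 F2279
G1 X160.44 Y164.39
G1 X145.21 Y169.76
G1 X135.34 Y176.74
M5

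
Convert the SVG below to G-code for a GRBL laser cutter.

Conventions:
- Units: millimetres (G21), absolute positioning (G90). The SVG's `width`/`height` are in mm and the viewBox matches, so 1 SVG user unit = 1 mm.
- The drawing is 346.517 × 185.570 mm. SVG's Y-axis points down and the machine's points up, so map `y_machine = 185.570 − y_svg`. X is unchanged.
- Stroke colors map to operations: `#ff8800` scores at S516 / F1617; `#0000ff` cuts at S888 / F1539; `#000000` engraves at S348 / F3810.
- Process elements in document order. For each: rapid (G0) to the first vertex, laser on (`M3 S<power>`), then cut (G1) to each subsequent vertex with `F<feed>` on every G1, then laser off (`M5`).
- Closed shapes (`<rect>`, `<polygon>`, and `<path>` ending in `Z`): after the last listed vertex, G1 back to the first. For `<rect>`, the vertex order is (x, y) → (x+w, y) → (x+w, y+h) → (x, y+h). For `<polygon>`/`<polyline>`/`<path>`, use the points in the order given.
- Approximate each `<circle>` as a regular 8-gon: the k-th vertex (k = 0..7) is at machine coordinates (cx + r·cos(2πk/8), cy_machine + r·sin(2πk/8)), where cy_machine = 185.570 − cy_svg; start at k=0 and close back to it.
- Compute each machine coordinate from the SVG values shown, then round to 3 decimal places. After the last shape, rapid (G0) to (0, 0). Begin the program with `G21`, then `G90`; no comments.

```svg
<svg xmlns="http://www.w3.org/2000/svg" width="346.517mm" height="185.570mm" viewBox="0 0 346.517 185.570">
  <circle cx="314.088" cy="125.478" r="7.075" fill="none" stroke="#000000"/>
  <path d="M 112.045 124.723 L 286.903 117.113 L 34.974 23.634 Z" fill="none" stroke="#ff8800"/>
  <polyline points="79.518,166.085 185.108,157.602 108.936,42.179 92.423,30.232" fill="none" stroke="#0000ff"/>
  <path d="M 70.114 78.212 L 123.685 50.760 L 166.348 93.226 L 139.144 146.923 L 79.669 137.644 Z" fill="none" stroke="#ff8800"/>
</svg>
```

viewBox `0 0 346.517 185.570` with mm width/height → 1 unit = 1 mm. Flip: y_m = 185.570 − y_svg.

**Shape 1** — `<circle>` circle, stroke `#000000` → engrave (S348, F3810). Machine vertices: (321.163,60.092) → (319.091,65.095) → (314.088,67.167) → (309.085,65.095) → (307.013,60.092) → (309.085,55.089) → (314.088,53.017) → (319.091,55.089) → (321.163,60.092). Closed: final G1 returns to the first vertex.

**Shape 2** — `<path>` closed polygon, stroke `#ff8800` → score (S516, F1617). Machine vertices: (112.045,60.847) → (286.903,68.457) → (34.974,161.936) → (112.045,60.847). Closed: final G1 returns to the first vertex.

**Shape 3** — `<polyline>` open polyline, stroke `#0000ff` → cut (S888, F1539). Machine vertices: (79.518,19.485) → (185.108,27.968) → (108.936,143.391) → (92.423,155.338). Open path.

**Shape 4** — `<path>` regular polygon, stroke `#ff8800` → score (S516, F1617). Machine vertices: (70.114,107.358) → (123.685,134.810) → (166.348,92.344) → (139.144,38.647) → (79.669,47.926) → (70.114,107.358). Closed: final G1 returns to the first vertex.

G21
G90
G0 X321.163 Y60.092
M3 S348
G1 X319.091 Y65.095 F3810
G1 X314.088 Y67.167 F3810
G1 X309.085 Y65.095 F3810
G1 X307.013 Y60.092 F3810
G1 X309.085 Y55.089 F3810
G1 X314.088 Y53.017 F3810
G1 X319.091 Y55.089 F3810
G1 X321.163 Y60.092 F3810
M5
G0 X112.045 Y60.847
M3 S516
G1 X286.903 Y68.457 F1617
G1 X34.974 Y161.936 F1617
G1 X112.045 Y60.847 F1617
M5
G0 X79.518 Y19.485
M3 S888
G1 X185.108 Y27.968 F1539
G1 X108.936 Y143.391 F1539
G1 X92.423 Y155.338 F1539
M5
G0 X70.114 Y107.358
M3 S516
G1 X123.685 Y134.810 F1617
G1 X166.348 Y92.344 F1617
G1 X139.144 Y38.647 F1617
G1 X79.669 Y47.926 F1617
G1 X70.114 Y107.358 F1617
M5
G0 X0.000 Y0.000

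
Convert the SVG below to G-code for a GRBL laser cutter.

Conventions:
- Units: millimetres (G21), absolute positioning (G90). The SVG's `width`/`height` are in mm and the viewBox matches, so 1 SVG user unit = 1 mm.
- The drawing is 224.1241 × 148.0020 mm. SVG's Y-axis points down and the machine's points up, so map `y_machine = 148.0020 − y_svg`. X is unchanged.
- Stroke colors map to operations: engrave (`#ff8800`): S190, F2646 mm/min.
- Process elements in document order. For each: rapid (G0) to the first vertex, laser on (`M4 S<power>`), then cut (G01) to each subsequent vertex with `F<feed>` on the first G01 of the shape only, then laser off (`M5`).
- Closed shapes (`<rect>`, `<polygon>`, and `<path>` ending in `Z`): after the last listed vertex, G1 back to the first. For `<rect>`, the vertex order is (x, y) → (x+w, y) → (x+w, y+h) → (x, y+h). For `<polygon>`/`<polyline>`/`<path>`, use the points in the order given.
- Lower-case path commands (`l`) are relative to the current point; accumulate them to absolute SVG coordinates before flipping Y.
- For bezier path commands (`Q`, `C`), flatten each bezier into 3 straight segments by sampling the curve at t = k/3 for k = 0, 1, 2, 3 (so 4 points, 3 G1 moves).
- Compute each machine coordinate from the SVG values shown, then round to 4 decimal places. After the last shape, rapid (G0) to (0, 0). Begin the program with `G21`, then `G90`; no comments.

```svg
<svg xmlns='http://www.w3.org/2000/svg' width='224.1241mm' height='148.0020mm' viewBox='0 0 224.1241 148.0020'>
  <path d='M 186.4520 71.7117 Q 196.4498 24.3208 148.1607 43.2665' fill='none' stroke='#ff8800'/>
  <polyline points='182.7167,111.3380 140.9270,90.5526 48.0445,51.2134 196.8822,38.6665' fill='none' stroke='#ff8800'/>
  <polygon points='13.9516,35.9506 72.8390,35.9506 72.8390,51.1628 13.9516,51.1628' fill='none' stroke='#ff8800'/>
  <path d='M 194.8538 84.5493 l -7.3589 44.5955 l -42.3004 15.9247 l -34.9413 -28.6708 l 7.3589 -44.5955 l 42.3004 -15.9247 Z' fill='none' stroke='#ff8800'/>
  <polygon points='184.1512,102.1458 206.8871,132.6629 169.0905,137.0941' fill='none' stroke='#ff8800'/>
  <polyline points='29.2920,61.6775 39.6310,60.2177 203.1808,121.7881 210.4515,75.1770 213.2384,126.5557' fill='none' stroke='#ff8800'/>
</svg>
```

G21
G90
G0 X186.4520 Y76.2903
M4 S190
G01 X186.6409 Y100.5135 F2646
G01 X173.8771 Y109.9952
G01 X148.1607 Y104.7355
M5
G0 X182.7167 Y36.6640
M4 S190
G01 X140.9270 Y57.4494 F2646
G01 X48.0445 Y96.7886
G01 X196.8822 Y109.3355
M5
G0 X13.9516 Y112.0514
M4 S190
G01 X72.8390 Y112.0514 F2646
G01 X72.8390 Y96.8392
G01 X13.9516 Y96.8392
G01 X13.9516 Y112.0514
M5
G0 X194.8538 Y63.4527
M4 S190
G01 X187.4949 Y18.8572 F2646
G01 X145.1945 Y2.9325
G01 X110.2532 Y31.6033
G01 X117.6121 Y76.1988
G01 X159.9125 Y92.1235
G01 X194.8538 Y63.4527
M5
G0 X184.1512 Y45.8562
M4 S190
G01 X206.8871 Y15.3391 F2646
G01 X169.0905 Y10.9079
G01 X184.1512 Y45.8562
M5
G0 X29.2920 Y86.3245
M4 S190
G01 X39.6310 Y87.7843 F2646
G01 X203.1808 Y26.2139
G01 X210.4515 Y72.8250
G01 X213.2384 Y21.4463
M5
G0 X0.0000 Y0.0000

Since the viewBox matches the mm dimensions, user units are millimetres directly. The only transform is the Y-flip y_m = 148.0020 − y_svg.

Shape 1 is a quadratic bezier drawn with `<path>`. Its stroke #ff8800 means engrave at S190, F2646. After flipping Y the toolpath is (186.4520,76.2903) → (186.6409,100.5135) → (173.8771,109.9952) → (148.1607,104.7355).

Shape 2 is a open polyline drawn with `<polyline>`. Its stroke #ff8800 means engrave at S190, F2646. After flipping Y the toolpath is (182.7167,36.6640) → (140.9270,57.4494) → (48.0445,96.7886) → (196.8822,109.3355).

Shape 3 is a rectangle drawn with `<polygon>`. Its stroke #ff8800 means engrave at S190, F2646. After flipping Y the toolpath is (13.9516,112.0514) → (72.8390,112.0514) → (72.8390,96.8392) → (13.9516,96.8392) → (13.9516,112.0514), returning to the start.

Shape 4 is a regular polygon drawn with `<path>`. Its stroke #ff8800 means engrave at S190, F2646. After flipping Y the toolpath is (194.8538,63.4527) → (187.4949,18.8572) → (145.1945,2.9325) → (110.2532,31.6033) → (117.6121,76.1988) → (159.9125,92.1235) → (194.8538,63.4527), returning to the start.

Shape 5 is a regular polygon drawn with `<polygon>`. Its stroke #ff8800 means engrave at S190, F2646. After flipping Y the toolpath is (184.1512,45.8562) → (206.8871,15.3391) → (169.0905,10.9079) → (184.1512,45.8562), returning to the start.

Shape 6 is a open polyline drawn with `<polyline>`. Its stroke #ff8800 means engrave at S190, F2646. After flipping Y the toolpath is (29.2920,86.3245) → (39.6310,87.7843) → (203.1808,26.2139) → (210.4515,72.8250) → (213.2384,21.4463).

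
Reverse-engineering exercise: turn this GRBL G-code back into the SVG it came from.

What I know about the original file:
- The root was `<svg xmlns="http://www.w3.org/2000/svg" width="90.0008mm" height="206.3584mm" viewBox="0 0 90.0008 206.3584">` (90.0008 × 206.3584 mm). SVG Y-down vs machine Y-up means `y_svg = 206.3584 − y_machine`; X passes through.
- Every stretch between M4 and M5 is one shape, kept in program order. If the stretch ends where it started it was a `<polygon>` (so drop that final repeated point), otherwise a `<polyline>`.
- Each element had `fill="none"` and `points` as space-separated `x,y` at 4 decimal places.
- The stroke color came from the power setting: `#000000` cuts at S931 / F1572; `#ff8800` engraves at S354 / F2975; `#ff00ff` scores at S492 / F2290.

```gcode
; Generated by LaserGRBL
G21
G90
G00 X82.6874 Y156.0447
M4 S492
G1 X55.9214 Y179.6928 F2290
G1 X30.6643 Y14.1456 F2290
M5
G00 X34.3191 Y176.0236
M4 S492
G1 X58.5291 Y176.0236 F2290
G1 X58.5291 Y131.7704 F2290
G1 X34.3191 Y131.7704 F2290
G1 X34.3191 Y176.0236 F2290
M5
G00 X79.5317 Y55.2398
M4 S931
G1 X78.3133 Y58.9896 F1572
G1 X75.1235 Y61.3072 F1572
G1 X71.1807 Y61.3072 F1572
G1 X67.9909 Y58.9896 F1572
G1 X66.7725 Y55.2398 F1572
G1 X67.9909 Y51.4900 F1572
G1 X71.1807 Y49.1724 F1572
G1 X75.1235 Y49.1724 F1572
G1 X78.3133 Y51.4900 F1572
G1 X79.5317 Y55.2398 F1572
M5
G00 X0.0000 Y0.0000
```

<svg xmlns="http://www.w3.org/2000/svg" width="90.0008mm" height="206.3584mm" viewBox="0 0 90.0008 206.3584">
  <polyline points="82.6874,50.3137 55.9214,26.6656 30.6643,192.2128" fill="none" stroke="#ff00ff"/>
  <polygon points="34.3191,30.3348 58.5291,30.3348 58.5291,74.5880 34.3191,74.5880" fill="none" stroke="#ff00ff"/>
  <polygon points="79.5317,151.1186 78.3133,147.3688 75.1235,145.0512 71.1807,145.0512 67.9909,147.3688 66.7725,151.1186 67.9909,154.8684 71.1807,157.1860 75.1235,157.1860 78.3133,154.8684" fill="none" stroke="#000000"/>
</svg>

Machine Y-up, SVG Y-down with viewBox height 206.3584, so y_svg = 206.3584 − y_machine; X carries over.

Run 1: S492 ⇒ score layer `#ff00ff`. The run is open, so emit a `<polyline>` with points (Y-flipped): 82.6874,50.3137 55.9214,26.6656 30.6643,192.2128.

Run 2: S492 ⇒ score layer `#ff00ff`. The run returns to its start, so emit a `<polygon>` with points (Y-flipped): 34.3191,30.3348 58.5291,30.3348 58.5291,74.5880 34.3191,74.5880.

Run 3: power S931 maps to stroke `#000000` (cut). The run returns to its start, so emit a `<polygon>` with points (Y-flipped): 79.5317,151.1186 78.3133,147.3688 75.1235,145.0512 71.1807,145.0512 67.9909,147.3688 66.7725,151.1186 67.9909,154.8684 71.1807,157.1860 75.1235,157.1860 78.3133,154.8684.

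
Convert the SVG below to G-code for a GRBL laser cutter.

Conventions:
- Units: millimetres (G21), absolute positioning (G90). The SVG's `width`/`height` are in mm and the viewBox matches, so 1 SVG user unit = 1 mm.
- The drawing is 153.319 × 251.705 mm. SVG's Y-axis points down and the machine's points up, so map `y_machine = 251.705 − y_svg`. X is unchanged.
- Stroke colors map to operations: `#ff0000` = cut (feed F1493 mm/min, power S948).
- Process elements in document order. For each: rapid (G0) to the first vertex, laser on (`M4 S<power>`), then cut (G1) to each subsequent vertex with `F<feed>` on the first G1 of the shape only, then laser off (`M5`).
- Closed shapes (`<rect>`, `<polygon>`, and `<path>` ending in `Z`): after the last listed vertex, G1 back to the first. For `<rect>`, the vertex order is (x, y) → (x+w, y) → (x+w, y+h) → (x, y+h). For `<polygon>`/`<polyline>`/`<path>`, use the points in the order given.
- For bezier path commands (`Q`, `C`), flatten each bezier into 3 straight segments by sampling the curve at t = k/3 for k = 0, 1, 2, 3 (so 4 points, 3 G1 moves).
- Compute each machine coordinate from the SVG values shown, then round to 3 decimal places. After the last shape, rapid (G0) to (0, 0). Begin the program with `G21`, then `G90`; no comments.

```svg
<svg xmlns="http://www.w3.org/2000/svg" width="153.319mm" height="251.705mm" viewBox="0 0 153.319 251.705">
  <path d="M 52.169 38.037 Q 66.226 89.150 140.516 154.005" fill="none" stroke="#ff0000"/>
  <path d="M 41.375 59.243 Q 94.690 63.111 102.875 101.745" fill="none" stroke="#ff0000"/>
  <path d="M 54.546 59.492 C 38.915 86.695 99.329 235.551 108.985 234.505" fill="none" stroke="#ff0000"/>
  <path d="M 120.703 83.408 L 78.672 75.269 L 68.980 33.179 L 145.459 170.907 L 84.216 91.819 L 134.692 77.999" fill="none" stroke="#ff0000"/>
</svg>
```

G21
G90
G0 X52.169 Y213.668
M4 S948
G1 X68.233 Y178.066 F1493
G1 X97.682 Y139.410
G1 X140.516 Y97.700
M5
G0 X41.375 Y192.462
M4 S948
G1 X71.904 Y186.020 F1493
G1 X92.404 Y171.853
G1 X102.875 Y149.960
M5
G0 X54.546 Y192.213
M4 S948
G1 X59.567 Y134.517 F1493
G1 X87.106 Y56.064
G1 X108.985 Y17.200
M5
G0 X120.703 Y168.297
M4 S948
G1 X78.672 Y176.436 F1493
G1 X68.980 Y218.526
G1 X145.459 Y80.798
G1 X84.216 Y159.886
G1 X134.692 Y173.706
M5
G0 X0.000 Y0.000

viewBox `0 0 153.319 251.705` with mm width/height → 1 unit = 1 mm. Flip: y_m = 251.705 − y_svg.

**Shape 1** — `<path>` quadratic bezier, stroke `#ff0000` → cut (S948, F1493). Control points (SVG): P0=(52.169,38.037), P1=(66.226,89.150), P2=(140.516,154.005); sampled at t=k/3. Machine vertices: (52.169,213.668) → (68.233,178.066) → (97.682,139.410) → (140.516,97.700). Open path.

**Shape 2** — `<path>` quadratic bezier, stroke `#ff0000` → cut (S948, F1493). Control points (SVG): P0=(41.375,59.243), P1=(94.690,63.111), P2=(102.875,101.745); sampled at t=k/3. Machine vertices: (41.375,192.462) → (71.904,186.020) → (92.404,171.853) → (102.875,149.960). Open path.

**Shape 3** — `<path>` cubic bezier, stroke `#ff0000` → cut (S948, F1493). Control points (SVG): P0=(54.546,59.492), P1=(38.915,86.695), P2=(99.329,235.551), P3=(108.985,234.505); sampled at t=k/3. Machine vertices: (54.546,192.213) → (59.567,134.517) → (87.106,56.064) → (108.985,17.200). Open path.

**Shape 4** — `<path>` open polyline, stroke `#ff0000` → cut (S948, F1493). Machine vertices: (120.703,168.297) → (78.672,176.436) → (68.980,218.526) → (145.459,80.798) → (84.216,159.886) → (134.692,173.706). Open path.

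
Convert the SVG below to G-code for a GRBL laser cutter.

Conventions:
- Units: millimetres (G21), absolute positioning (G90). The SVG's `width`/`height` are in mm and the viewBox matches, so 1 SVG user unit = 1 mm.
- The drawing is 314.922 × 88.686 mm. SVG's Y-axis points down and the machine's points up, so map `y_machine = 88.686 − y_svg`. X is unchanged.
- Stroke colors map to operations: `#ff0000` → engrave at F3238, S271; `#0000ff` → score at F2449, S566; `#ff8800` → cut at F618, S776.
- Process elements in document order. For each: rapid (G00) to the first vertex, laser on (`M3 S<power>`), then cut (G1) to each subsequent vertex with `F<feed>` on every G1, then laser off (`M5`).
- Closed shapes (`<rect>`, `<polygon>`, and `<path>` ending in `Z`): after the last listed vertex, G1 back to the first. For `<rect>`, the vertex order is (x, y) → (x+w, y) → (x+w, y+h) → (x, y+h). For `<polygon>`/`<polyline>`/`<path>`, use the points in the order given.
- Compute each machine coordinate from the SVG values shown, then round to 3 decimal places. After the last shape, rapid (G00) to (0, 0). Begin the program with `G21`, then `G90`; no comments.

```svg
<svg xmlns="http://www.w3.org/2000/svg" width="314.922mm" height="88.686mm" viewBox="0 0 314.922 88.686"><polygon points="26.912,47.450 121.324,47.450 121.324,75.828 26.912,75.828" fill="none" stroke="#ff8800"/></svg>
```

viewBox `0 0 314.922 88.686` with mm width/height → 1 unit = 1 mm. Flip: y_m = 88.686 − y_svg.

**Shape 1** — `<polygon>` rectangle, stroke `#ff8800` → cut (S776, F618). Machine vertices: (26.912,41.236) → (121.324,41.236) → (121.324,12.858) → (26.912,12.858) → (26.912,41.236). Closed: final G1 returns to the first vertex.

G21
G90
G00 X26.912 Y41.236
M3 S776
G1 X121.324 Y41.236 F618
G1 X121.324 Y12.858 F618
G1 X26.912 Y12.858 F618
G1 X26.912 Y41.236 F618
M5
G00 X0.000 Y0.000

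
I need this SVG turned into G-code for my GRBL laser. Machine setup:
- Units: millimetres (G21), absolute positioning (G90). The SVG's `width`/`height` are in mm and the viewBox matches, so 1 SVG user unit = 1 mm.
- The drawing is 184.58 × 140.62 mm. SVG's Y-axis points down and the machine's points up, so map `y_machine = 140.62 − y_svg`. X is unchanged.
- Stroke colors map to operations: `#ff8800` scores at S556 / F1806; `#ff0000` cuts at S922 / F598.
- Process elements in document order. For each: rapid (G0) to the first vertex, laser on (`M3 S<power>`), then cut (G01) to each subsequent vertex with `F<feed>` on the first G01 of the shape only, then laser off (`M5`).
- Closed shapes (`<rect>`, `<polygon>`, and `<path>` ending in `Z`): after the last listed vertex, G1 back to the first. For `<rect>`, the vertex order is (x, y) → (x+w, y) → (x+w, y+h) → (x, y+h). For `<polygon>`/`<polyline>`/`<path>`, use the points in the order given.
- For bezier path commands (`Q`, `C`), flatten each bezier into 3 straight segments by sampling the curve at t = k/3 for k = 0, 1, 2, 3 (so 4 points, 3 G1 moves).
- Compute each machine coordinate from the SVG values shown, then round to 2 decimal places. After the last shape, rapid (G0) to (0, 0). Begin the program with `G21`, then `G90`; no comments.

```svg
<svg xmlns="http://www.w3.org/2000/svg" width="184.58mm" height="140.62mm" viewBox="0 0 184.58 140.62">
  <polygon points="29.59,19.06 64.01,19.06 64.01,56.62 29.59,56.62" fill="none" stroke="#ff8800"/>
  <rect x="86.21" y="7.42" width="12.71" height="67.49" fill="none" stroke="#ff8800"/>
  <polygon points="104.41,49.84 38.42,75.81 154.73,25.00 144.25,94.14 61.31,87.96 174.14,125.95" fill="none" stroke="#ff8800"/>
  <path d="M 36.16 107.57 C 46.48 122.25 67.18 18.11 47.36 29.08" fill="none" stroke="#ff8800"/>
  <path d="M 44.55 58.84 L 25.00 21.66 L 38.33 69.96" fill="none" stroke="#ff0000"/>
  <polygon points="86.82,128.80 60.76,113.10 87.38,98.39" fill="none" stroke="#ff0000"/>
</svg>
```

G21
G90
G0 X29.59 Y121.56
M3 S556
G01 X64.01 Y121.56 F1806
G01 X64.01 Y84.00
G01 X29.59 Y84.00
G01 X29.59 Y121.56
M5
G0 X86.21 Y133.20
M3 S556
G01 X98.92 Y133.20 F1806
G01 X98.92 Y65.71
G01 X86.21 Y65.71
G01 X86.21 Y133.20
M5
G0 X104.41 Y90.78
M3 S556
G01 X38.42 Y64.81 F1806
G01 X154.73 Y115.62
G01 X144.25 Y46.48
G01 X61.31 Y52.66
G01 X174.14 Y14.67
G01 X104.41 Y90.78
M5
G0 X36.16 Y33.05
M3 S556
G01 X48.05 Y49.31 F1806
G01 X55.56 Y92.80
G01 X47.36 Y111.54
M5
G0 X44.55 Y81.78
M3 S922
G01 X25.00 Y118.96 F598
G01 X38.33 Y70.66
M5
G0 X86.82 Y11.82
M3 S922
G01 X60.76 Y27.52 F598
G01 X87.38 Y42.23
G01 X86.82 Y11.82
M5
G0 X0.00 Y0.00

Since the viewBox matches the mm dimensions, user units are millimetres directly. The only transform is the Y-flip y_m = 140.62 − y_svg.

Shape 1 is a rectangle drawn with `<polygon>`. Its stroke #ff8800 means score at S556, F1806. After flipping Y the toolpath is (29.59,121.56) → (64.01,121.56) → (64.01,84.00) → (29.59,84.00) → (29.59,121.56), returning to the start.

Shape 2 is a rectangle drawn with `<rect>`. Its stroke #ff8800 means score at S556, F1806. After flipping Y the toolpath is (86.21,133.20) → (98.92,133.20) → (98.92,65.71) → (86.21,65.71) → (86.21,133.20), returning to the start.

Shape 3 is a closed polygon drawn with `<polygon>`. Its stroke #ff8800 means score at S556, F1806. After flipping Y the toolpath is (104.41,90.78) → (38.42,64.81) → (154.73,115.62) → (144.25,46.48) → (61.31,52.66) → (174.14,14.67) → (104.41,90.78), returning to the start.

Shape 4 is a cubic bezier drawn with `<path>`. Its stroke #ff8800 means score at S556, F1806. After flipping Y the toolpath is (36.16,33.05) → (48.05,49.31) → (55.56,92.80) → (47.36,111.54).

Shape 5 is a open polyline drawn with `<path>`. Its stroke #ff0000 means cut at S922, F598. After flipping Y the toolpath is (44.55,81.78) → (25.00,118.96) → (38.33,70.66).

Shape 6 is a regular polygon drawn with `<polygon>`. Its stroke #ff0000 means cut at S922, F598. After flipping Y the toolpath is (86.82,11.82) → (60.76,27.52) → (87.38,42.23) → (86.82,11.82), returning to the start.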